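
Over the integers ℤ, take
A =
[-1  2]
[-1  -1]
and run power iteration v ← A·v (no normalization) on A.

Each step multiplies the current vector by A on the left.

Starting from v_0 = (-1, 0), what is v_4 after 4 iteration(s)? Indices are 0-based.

v_4 = (7, 4)

v_0 = (-1, 0).
v_1 = A·v_0 = (1, 1).
v_2 = A·v_1 = (1, -2).
v_3 = A·v_2 = (-5, 1).
v_4 = A·v_3 = (7, 4).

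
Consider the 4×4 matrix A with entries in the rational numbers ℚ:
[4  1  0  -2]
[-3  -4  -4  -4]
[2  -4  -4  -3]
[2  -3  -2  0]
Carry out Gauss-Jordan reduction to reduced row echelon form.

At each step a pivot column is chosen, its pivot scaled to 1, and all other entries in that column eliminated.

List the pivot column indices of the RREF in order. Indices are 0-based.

pivot columns: 0, 1, 2, 3

[1] R0 /= 4  ⇒  (1, 1/4, 0, -1/2)
     R1 -= -3·R0  ⇒  (0, -13/4, -4, -11/2)
     R2 -= 2·R0  ⇒  (0, -9/2, -4, -2)
     R3 -= 2·R0  ⇒  (0, -7/2, -2, 1)
[2] R1 /= -13/4  ⇒  (0, 1, 16/13, 22/13)
     R0 -= 1/4·R1  ⇒  (1, 0, -4/13, -12/13)
     R2 -= -9/2·R1  ⇒  (0, 0, 20/13, 73/13)
     R3 -= -7/2·R1  ⇒  (0, 0, 30/13, 90/13)
[3] R2 /= 20/13  ⇒  (0, 0, 1, 73/20)
     R0 -= -4/13·R2  ⇒  (1, 0, 0, 1/5)
     R1 -= 16/13·R2  ⇒  (0, 1, 0, -14/5)
     R3 -= 30/13·R2  ⇒  (0, 0, 0, -3/2)
[4] R3 /= -3/2  ⇒  (0, 0, 0, 1)
     R0 -= 1/5·R3  ⇒  (1, 0, 0, 0)
     R1 -= -14/5·R3  ⇒  (0, 1, 0, 0)
     R2 -= 73/20·R3  ⇒  (0, 0, 1, 0)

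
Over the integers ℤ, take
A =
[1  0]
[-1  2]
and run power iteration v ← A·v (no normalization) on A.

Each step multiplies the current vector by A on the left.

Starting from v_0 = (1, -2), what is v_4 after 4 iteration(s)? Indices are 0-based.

v_0 = (1, -2).
v_1 = A·v_0 = (1, -5).
v_2 = A·v_1 = (1, -11).
v_3 = A·v_2 = (1, -23).
v_4 = A·v_3 = (1, -47).

v_4 = (1, -47)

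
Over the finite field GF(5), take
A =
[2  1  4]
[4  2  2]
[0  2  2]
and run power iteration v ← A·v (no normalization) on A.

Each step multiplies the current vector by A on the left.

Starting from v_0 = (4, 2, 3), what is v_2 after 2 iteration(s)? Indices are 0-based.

v_2 = (0, 0, 2)

v_0 = (4, 2, 3).
v_1 = A·v_0 = (2, 1, 0).
v_2 = A·v_1 = (0, 0, 2).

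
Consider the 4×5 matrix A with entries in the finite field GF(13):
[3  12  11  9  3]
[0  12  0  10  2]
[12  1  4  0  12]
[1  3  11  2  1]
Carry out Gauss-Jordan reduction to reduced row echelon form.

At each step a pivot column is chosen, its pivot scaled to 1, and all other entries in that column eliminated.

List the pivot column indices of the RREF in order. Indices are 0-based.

[1] R0 /= 3  ⇒  (1, 4, 8, 3, 1)
     R2 -= 12·R0  ⇒  (0, 5, 12, 3, 0)
     R3 -= 1·R0  ⇒  (0, 12, 3, 12, 0)
[2] R1 /= 12  ⇒  (0, 1, 0, 3, 11)
     R0 -= 4·R1  ⇒  (1, 0, 8, 4, 9)
     R2 -= 5·R1  ⇒  (0, 0, 12, 1, 10)
     R3 -= 12·R1  ⇒  (0, 0, 3, 2, 11)
[3] R2 /= 12  ⇒  (0, 0, 1, 12, 3)
     R0 -= 8·R2  ⇒  (1, 0, 0, 12, 11)
     R3 -= 3·R2  ⇒  (0, 0, 0, 5, 2)
[4] R3 /= 5  ⇒  (0, 0, 0, 1, 3)
     R0 -= 12·R3  ⇒  (1, 0, 0, 0, 1)
     R1 -= 3·R3  ⇒  (0, 1, 0, 0, 2)
     R2 -= 12·R3  ⇒  (0, 0, 1, 0, 6)

pivot columns: 0, 1, 2, 3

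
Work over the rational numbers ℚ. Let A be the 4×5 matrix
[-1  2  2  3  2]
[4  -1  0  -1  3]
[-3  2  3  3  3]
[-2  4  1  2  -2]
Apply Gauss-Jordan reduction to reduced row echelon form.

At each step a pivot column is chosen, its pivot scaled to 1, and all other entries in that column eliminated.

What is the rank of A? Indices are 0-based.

rank = 4

pivot(0,0)=-1: scale R0 → (1, -2, -2, -3, -2)
  clear (1,0): R1 −= (4)R0 → (0, 7, 8, 11, 11)
  clear (2,0): R2 −= (-3)R0 → (0, -4, -3, -6, -3)
  clear (3,0): R3 −= (-2)R0 → (0, 0, -3, -4, -6)
pivot(1,1)=7: scale R1 → (0, 1, 8/7, 11/7, 11/7)
  clear (0,1): R0 −= (-2)R1 → (1, 0, 2/7, 1/7, 8/7)
  clear (2,1): R2 −= (-4)R1 → (0, 0, 11/7, 2/7, 23/7)
pivot(2,2)=11/7: scale R2 → (0, 0, 1, 2/11, 23/11)
  clear (0,2): R0 −= (2/7)R2 → (1, 0, 0, 1/11, 6/11)
  clear (1,2): R1 −= (8/7)R2 → (0, 1, 0, 15/11, -9/11)
  clear (3,2): R3 −= (-3)R2 → (0, 0, 0, -38/11, 3/11)
pivot(3,3)=-38/11: scale R3 → (0, 0, 0, 1, -3/38)
  clear (0,3): R0 −= (1/11)R3 → (1, 0, 0, 0, 21/38)
  clear (1,3): R1 −= (15/11)R3 → (0, 1, 0, 0, -27/38)
  clear (2,3): R2 −= (2/11)R3 → (0, 0, 1, 0, 40/19)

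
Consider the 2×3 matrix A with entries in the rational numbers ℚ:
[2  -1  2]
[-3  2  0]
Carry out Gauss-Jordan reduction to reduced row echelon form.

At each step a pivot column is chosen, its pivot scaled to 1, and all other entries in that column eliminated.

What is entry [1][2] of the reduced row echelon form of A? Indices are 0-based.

pivot(0,0)=2: scale R0 → (1, -1/2, 1)
  clear (1,0): R1 −= (-3)R0 → (0, 1/2, 3)
pivot(1,1)=1/2: scale R1 → (0, 1, 6)
  clear (0,1): R0 −= (-1/2)R1 → (1, 0, 4)

M[1][2] = 6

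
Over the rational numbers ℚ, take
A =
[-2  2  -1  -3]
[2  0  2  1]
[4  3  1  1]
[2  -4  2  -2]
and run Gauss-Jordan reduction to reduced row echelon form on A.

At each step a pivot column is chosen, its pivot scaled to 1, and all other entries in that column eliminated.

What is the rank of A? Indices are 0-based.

[1] R0 /= -2  ⇒  (1, -1, 1/2, 3/2)
     R1 -= 2·R0  ⇒  (0, 2, 1, -2)
     R2 -= 4·R0  ⇒  (0, 7, -1, -5)
     R3 -= 2·R0  ⇒  (0, -2, 1, -5)
[2] R1 /= 2  ⇒  (0, 1, 1/2, -1)
     R0 -= -1·R1  ⇒  (1, 0, 1, 1/2)
     R2 -= 7·R1  ⇒  (0, 0, -9/2, 2)
     R3 -= -2·R1  ⇒  (0, 0, 2, -7)
[3] R2 /= -9/2  ⇒  (0, 0, 1, -4/9)
     R0 -= 1·R2  ⇒  (1, 0, 0, 17/18)
     R1 -= 1/2·R2  ⇒  (0, 1, 0, -7/9)
     R3 -= 2·R2  ⇒  (0, 0, 0, -55/9)
[4] R3 /= -55/9  ⇒  (0, 0, 0, 1)
     R0 -= 17/18·R3  ⇒  (1, 0, 0, 0)
     R1 -= -7/9·R3  ⇒  (0, 1, 0, 0)
     R2 -= -4/9·R3  ⇒  (0, 0, 1, 0)

rank = 4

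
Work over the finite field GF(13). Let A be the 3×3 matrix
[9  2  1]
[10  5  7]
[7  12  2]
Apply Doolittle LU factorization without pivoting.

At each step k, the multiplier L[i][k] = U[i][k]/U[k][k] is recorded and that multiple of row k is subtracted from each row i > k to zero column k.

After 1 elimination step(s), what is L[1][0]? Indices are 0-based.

Step 1: pivot at (0,0) is 9.
  row1 ← row1 − (4)·row0  ⇒  L[1][0]=4, U row1=(0, 10, 3)
  row2 ← row2 − (8)·row0  ⇒  L[2][0]=8, U row2=(0, 9, 7)

L[1][0] = 4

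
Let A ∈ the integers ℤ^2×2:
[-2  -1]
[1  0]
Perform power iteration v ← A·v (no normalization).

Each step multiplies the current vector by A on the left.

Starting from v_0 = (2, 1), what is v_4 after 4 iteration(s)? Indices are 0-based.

v_0 = (2, 1).
v_1 = A·v_0 = (-5, 2).
v_2 = A·v_1 = (8, -5).
v_3 = A·v_2 = (-11, 8).
v_4 = A·v_3 = (14, -11).

v_4 = (14, -11)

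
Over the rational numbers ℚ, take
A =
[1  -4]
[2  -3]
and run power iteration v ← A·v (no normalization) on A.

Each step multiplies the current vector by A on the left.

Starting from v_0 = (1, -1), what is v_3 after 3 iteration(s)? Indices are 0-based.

v_3 = (5, -15)

v_0 = (1, -1).
v_1 = A·v_0 = (5, 5).
v_2 = A·v_1 = (-15, -5).
v_3 = A·v_2 = (5, -15).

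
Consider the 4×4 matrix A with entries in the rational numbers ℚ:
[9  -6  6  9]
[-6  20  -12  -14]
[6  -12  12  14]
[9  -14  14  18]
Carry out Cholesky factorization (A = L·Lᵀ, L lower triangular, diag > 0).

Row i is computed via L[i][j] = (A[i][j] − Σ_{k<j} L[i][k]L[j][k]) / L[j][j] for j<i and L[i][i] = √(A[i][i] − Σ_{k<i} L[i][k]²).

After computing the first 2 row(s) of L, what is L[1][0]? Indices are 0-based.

L[1][0] = -2

Step 1: L[0][0] = √(9) = 3.
  L[1][0] = (-6) / L[0][0] = -2.
Step 2: L[1][1] = √(16) = 4.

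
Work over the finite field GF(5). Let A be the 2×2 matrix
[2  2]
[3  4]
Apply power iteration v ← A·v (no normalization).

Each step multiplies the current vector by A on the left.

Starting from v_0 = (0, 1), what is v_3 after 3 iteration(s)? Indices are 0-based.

v_3 = (3, 4)

v_0 = (0, 1).
v_1 = A·v_0 = (2, 4).
v_2 = A·v_1 = (2, 2).
v_3 = A·v_2 = (3, 4).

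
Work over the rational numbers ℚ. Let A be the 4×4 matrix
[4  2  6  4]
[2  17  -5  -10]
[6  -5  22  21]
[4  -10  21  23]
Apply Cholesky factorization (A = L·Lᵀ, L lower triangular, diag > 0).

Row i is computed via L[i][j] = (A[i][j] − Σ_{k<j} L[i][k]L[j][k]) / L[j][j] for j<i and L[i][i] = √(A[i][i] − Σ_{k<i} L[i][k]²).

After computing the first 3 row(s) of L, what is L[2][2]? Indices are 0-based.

Step 1: L[0][0] = √(4) = 2.
  L[1][0] = (2) / L[0][0] = 1.
Step 2: L[1][1] = √(16) = 4.
  L[2][0] = (6) / L[0][0] = 3.
  L[2][1] = (-8) / L[1][1] = -2.
Step 3: L[2][2] = √(9) = 3.

L[2][2] = 3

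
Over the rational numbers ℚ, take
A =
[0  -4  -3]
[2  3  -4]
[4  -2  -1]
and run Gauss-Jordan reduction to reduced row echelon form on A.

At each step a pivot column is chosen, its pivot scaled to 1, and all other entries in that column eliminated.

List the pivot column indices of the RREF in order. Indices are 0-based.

pivot(0,0): swap R0↔R1
pivot(0,0)=2: scale R0 → (1, 3/2, -2)
  clear (2,0): R2 −= (4)R0 → (0, -8, 7)
pivot(1,1)=-4: scale R1 → (0, 1, 3/4)
  clear (0,1): R0 −= (3/2)R1 → (1, 0, -25/8)
  clear (2,1): R2 −= (-8)R1 → (0, 0, 13)
pivot(2,2)=13: scale R2 → (0, 0, 1)
  clear (0,2): R0 −= (-25/8)R2 → (1, 0, 0)
  clear (1,2): R1 −= (3/4)R2 → (0, 1, 0)

pivot columns: 0, 1, 2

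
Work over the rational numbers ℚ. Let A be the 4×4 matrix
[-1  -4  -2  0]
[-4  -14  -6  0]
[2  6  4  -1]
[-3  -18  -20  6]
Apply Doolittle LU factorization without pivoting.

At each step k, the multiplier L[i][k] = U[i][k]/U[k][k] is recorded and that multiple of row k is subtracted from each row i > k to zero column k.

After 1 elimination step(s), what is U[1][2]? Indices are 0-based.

U[1][2] = 2

Step 1: pivot at (0,0) is -1.
  row1 ← row1 − (4)·row0  ⇒  L[1][0]=4, U row1=(0, 2, 2, 0)
  row2 ← row2 − (-2)·row0  ⇒  L[2][0]=-2, U row2=(0, -2, 0, -1)
  row3 ← row3 − (3)·row0  ⇒  L[3][0]=3, U row3=(0, -6, -14, 6)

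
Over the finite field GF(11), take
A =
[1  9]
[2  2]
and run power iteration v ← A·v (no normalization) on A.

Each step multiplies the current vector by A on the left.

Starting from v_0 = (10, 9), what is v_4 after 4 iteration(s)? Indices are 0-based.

v_0 = (10, 9).
v_1 = A·v_0 = (3, 5).
v_2 = A·v_1 = (4, 5).
v_3 = A·v_2 = (5, 7).
v_4 = A·v_3 = (2, 2).

v_4 = (2, 2)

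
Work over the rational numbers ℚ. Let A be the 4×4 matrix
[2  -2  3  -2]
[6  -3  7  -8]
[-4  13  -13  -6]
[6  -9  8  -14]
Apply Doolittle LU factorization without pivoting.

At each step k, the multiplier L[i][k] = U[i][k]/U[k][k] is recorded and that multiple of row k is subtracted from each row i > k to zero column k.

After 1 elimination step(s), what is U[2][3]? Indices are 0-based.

U[2][3] = -10

Step 1: pivot at (0,0) is 2.
  row1 ← row1 − (3)·row0  ⇒  L[1][0]=3, U row1=(0, 3, -2, -2)
  row2 ← row2 − (-2)·row0  ⇒  L[2][0]=-2, U row2=(0, 9, -7, -10)
  row3 ← row3 − (3)·row0  ⇒  L[3][0]=3, U row3=(0, -3, -1, -8)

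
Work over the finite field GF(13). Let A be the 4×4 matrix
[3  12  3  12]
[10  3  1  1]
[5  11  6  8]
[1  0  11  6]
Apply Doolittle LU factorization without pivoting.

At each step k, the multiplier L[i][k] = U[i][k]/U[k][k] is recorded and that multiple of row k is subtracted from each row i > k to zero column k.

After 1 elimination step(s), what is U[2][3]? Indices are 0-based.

U[2][3] = 1

k=0: U[0][0]=3
  eliminate (1,0): mult=12, new row 1: (0, 2, 4, 0); set L[1][0]=12
  eliminate (2,0): mult=6, new row 2: (0, 4, 1, 1); set L[2][0]=6
  eliminate (3,0): mult=9, new row 3: (0, 9, 10, 2); set L[3][0]=9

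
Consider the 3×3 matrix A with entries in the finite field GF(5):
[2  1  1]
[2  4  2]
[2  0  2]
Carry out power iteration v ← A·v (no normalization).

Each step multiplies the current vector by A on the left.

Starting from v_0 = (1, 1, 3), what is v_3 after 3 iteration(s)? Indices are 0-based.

v_3 = (3, 4, 0)

v_0 = (1, 1, 3).
v_1 = A·v_0 = (1, 2, 3).
v_2 = A·v_1 = (2, 1, 3).
v_3 = A·v_2 = (3, 4, 0).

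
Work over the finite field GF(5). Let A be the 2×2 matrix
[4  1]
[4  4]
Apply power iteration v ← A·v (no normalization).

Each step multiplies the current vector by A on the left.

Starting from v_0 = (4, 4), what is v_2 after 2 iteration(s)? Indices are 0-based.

v_2 = (2, 3)

v_0 = (4, 4).
v_1 = A·v_0 = (0, 2).
v_2 = A·v_1 = (2, 3).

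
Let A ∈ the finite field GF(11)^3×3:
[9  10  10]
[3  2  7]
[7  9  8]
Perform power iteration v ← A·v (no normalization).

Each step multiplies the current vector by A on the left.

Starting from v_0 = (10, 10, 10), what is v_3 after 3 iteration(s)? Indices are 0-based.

v_0 = (10, 10, 10).
v_1 = A·v_0 = (4, 10, 9).
v_2 = A·v_1 = (6, 7, 3).
v_3 = A·v_2 = (0, 9, 8).

v_3 = (0, 9, 8)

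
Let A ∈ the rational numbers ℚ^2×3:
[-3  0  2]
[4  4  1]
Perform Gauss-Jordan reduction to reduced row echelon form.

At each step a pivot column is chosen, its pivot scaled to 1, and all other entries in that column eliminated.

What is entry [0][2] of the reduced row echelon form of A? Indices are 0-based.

step 1: normalize row 0 (÷-3) = (1, 0, -2/3)
  row 1: subtract 4×row0 = (0, 4, 11/3)
step 2: normalize row 1 (÷4) = (0, 1, 11/12)

M[0][2] = -2/3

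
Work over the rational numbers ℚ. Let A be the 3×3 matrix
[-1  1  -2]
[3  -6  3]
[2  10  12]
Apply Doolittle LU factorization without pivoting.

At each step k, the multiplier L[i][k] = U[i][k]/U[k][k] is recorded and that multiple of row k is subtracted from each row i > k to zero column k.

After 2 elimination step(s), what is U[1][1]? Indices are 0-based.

U[1][1] = -3

[col 0] pivot -1
  R1 -= -3*R0 → (0, -3, -3)  (L[1][0] := -3)
  R2 -= -2*R0 → (0, 12, 8)  (L[2][0] := -2)
[col 1] pivot -3
  R2 -= -4*R1 → (0, 0, -4)  (L[2][1] := -4)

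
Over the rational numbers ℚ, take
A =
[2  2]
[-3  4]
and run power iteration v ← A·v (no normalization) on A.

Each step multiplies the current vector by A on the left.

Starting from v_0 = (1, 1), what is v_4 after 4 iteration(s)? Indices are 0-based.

v_0 = (1, 1).
v_1 = A·v_0 = (4, 1).
v_2 = A·v_1 = (10, -8).
v_3 = A·v_2 = (4, -62).
v_4 = A·v_3 = (-116, -260).

v_4 = (-116, -260)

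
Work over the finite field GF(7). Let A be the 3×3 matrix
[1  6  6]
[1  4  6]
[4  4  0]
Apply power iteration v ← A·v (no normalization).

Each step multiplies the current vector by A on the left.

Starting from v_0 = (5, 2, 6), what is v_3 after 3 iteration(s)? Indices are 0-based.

v_0 = (5, 2, 6).
v_1 = A·v_0 = (4, 0, 0).
v_2 = A·v_1 = (4, 4, 2).
v_3 = A·v_2 = (5, 4, 4).

v_3 = (5, 4, 4)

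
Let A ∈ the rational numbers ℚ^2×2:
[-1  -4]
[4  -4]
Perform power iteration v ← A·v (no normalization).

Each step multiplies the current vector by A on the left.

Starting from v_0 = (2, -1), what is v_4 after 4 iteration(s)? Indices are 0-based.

v_0 = (2, -1).
v_1 = A·v_0 = (2, 12).
v_2 = A·v_1 = (-50, -40).
v_3 = A·v_2 = (210, -40).
v_4 = A·v_3 = (-50, 1000).

v_4 = (-50, 1000)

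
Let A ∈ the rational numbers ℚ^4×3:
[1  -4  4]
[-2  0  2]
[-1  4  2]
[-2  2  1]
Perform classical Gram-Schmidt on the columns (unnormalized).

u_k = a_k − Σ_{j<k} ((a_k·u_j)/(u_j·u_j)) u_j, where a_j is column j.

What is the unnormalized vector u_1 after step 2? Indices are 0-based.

u_1 = (-14/5, -12/5, 14/5, -2/5)

Step 1: u_0 = a_0 = (1, -2, -1, -2).
Step 2: u_1 = a_1 − (-6/5)·u_0 = (-14/5, -12/5, 14/5, -2/5).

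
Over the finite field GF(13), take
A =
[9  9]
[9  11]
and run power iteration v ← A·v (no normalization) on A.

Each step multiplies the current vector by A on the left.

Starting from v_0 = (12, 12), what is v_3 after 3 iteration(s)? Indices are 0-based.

v_3 = (10, 0)

v_0 = (12, 12).
v_1 = A·v_0 = (8, 6).
v_2 = A·v_1 = (9, 8).
v_3 = A·v_2 = (10, 0).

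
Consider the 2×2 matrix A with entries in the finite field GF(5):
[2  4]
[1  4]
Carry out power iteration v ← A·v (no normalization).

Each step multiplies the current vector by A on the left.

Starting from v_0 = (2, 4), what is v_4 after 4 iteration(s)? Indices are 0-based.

v_4 = (4, 2)

v_0 = (2, 4).
v_1 = A·v_0 = (0, 3).
v_2 = A·v_1 = (2, 2).
v_3 = A·v_2 = (2, 0).
v_4 = A·v_3 = (4, 2).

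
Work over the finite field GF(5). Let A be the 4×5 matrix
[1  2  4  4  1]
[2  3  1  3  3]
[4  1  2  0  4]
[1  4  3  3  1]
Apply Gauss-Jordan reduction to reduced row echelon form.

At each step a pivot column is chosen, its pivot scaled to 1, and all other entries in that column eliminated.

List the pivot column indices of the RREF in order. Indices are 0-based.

pivot columns: 0, 1, 3, 4

[1] R0 /= 1  ⇒  (1, 2, 4, 4, 1)
     R1 -= 2·R0  ⇒  (0, 4, 3, 0, 1)
     R2 -= 4·R0  ⇒  (0, 3, 1, 4, 0)
     R3 -= 1·R0  ⇒  (0, 2, 4, 4, 0)
[2] R1 /= 4  ⇒  (0, 1, 2, 0, 4)
     R0 -= 2·R1  ⇒  (1, 0, 0, 4, 3)
     R2 -= 3·R1  ⇒  (0, 0, 0, 4, 3)
     R3 -= 2·R1  ⇒  (0, 0, 0, 4, 2)
column 2 empty below row 2
[3] R2 /= 4  ⇒  (0, 0, 0, 1, 2)
     R0 -= 4·R2  ⇒  (1, 0, 0, 0, 0)
     R3 -= 4·R2  ⇒  (0, 0, 0, 0, 4)
[4] R3 /= 4  ⇒  (0, 0, 0, 0, 1)
     R1 -= 4·R3  ⇒  (0, 1, 2, 0, 0)
     R2 -= 2·R3  ⇒  (0, 0, 0, 1, 0)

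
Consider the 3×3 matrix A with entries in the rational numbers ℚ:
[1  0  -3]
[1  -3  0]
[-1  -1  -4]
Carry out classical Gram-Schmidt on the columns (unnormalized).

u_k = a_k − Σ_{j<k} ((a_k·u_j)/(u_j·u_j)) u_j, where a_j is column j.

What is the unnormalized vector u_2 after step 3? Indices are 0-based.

Step 1: u_0 = a_0 = (1, 1, -1).
Step 2: u_1 = a_1 − (-2/3)·u_0 = (2/3, -7/3, -5/3).
Step 3: u_2 = a_2 − (1/3)·u_0 − (7/13)·u_1 = (-48/13, 12/13, -36/13).

u_2 = (-48/13, 12/13, -36/13)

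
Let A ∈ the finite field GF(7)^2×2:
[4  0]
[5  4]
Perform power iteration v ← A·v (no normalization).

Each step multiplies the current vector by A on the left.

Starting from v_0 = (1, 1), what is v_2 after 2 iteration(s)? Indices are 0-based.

v_0 = (1, 1).
v_1 = A·v_0 = (4, 2).
v_2 = A·v_1 = (2, 0).

v_2 = (2, 0)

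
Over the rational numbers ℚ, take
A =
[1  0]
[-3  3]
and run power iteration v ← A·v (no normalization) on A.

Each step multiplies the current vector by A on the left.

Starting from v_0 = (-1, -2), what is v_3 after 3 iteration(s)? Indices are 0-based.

v_3 = (-1, -15)

v_0 = (-1, -2).
v_1 = A·v_0 = (-1, -3).
v_2 = A·v_1 = (-1, -6).
v_3 = A·v_2 = (-1, -15).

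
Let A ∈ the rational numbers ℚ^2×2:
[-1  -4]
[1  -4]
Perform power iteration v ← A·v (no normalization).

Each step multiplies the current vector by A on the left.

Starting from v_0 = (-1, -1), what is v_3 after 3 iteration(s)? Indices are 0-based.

v_0 = (-1, -1).
v_1 = A·v_0 = (5, 3).
v_2 = A·v_1 = (-17, -7).
v_3 = A·v_2 = (45, 11).

v_3 = (45, 11)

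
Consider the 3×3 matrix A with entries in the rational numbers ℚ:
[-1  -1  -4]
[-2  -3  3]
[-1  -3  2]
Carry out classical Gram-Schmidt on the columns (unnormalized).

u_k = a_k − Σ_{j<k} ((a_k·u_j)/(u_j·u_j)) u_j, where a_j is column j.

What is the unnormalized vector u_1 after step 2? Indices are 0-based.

Step 1: u_0 = a_0 = (-1, -2, -1).
Step 2: u_1 = a_1 − (5/3)·u_0 = (2/3, 1/3, -4/3).

u_1 = (2/3, 1/3, -4/3)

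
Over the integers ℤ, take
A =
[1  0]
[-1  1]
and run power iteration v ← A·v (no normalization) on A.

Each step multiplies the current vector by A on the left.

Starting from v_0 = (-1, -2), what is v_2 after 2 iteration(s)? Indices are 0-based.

v_0 = (-1, -2).
v_1 = A·v_0 = (-1, -1).
v_2 = A·v_1 = (-1, 0).

v_2 = (-1, 0)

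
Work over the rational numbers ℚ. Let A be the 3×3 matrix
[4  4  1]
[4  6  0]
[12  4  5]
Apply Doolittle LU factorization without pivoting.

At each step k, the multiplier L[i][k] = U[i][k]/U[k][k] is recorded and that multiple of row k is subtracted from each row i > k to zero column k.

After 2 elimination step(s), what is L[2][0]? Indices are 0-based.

[col 0] pivot 4
  R1 -= 1*R0 → (0, 2, -1)  (L[1][0] := 1)
  R2 -= 3*R0 → (0, -8, 2)  (L[2][0] := 3)
[col 1] pivot 2
  R2 -= -4*R1 → (0, 0, -2)  (L[2][1] := -4)

L[2][0] = 3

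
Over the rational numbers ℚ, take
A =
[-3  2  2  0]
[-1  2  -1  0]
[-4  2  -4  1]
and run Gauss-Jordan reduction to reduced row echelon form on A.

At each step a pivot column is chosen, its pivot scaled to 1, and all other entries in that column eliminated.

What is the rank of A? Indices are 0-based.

pivot(0,0)=-3: scale R0 → (1, -2/3, -2/3, 0)
  clear (1,0): R1 −= (-1)R0 → (0, 4/3, -5/3, 0)
  clear (2,0): R2 −= (-4)R0 → (0, -2/3, -20/3, 1)
pivot(1,1)=4/3: scale R1 → (0, 1, -5/4, 0)
  clear (0,1): R0 −= (-2/3)R1 → (1, 0, -3/2, 0)
  clear (2,1): R2 −= (-2/3)R1 → (0, 0, -15/2, 1)
pivot(2,2)=-15/2: scale R2 → (0, 0, 1, -2/15)
  clear (0,2): R0 −= (-3/2)R2 → (1, 0, 0, -1/5)
  clear (1,2): R1 −= (-5/4)R2 → (0, 1, 0, -1/6)

rank = 3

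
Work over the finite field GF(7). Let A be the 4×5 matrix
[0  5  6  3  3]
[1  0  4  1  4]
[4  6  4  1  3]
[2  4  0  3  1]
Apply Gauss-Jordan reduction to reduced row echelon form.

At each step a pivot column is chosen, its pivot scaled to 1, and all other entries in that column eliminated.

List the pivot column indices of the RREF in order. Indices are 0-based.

step 1: exchange rows 0,1
step 1: normalize row 0 (÷1) = (1, 0, 4, 1, 4)
  row 2: subtract 4×row0 = (0, 6, 2, 4, 1)
  row 3: subtract 2×row0 = (0, 4, 6, 1, 0)
step 2: normalize row 1 (÷5) = (0, 1, 4, 2, 2)
  row 2: subtract 6×row1 = (0, 0, 6, 6, 3)
  row 3: subtract 4×row1 = (0, 0, 4, 0, 6)
step 3: normalize row 2 (÷6) = (0, 0, 1, 1, 4)
  row 0: subtract 4×row2 = (1, 0, 0, 4, 2)
  row 1: subtract 4×row2 = (0, 1, 0, 5, 0)
  row 3: subtract 4×row2 = (0, 0, 0, 3, 4)
step 4: normalize row 3 (÷3) = (0, 0, 0, 1, 6)
  row 0: subtract 4×row3 = (1, 0, 0, 0, 6)
  row 1: subtract 5×row3 = (0, 1, 0, 0, 5)
  row 2: subtract 1×row3 = (0, 0, 1, 0, 5)

pivot columns: 0, 1, 2, 3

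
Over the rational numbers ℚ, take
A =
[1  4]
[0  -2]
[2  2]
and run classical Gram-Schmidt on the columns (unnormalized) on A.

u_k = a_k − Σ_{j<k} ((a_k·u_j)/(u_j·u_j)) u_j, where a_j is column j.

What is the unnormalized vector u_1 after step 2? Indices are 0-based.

Step 1: u_0 = a_0 = (1, 0, 2).
Step 2: u_1 = a_1 − (8/5)·u_0 = (12/5, -2, -6/5).

u_1 = (12/5, -2, -6/5)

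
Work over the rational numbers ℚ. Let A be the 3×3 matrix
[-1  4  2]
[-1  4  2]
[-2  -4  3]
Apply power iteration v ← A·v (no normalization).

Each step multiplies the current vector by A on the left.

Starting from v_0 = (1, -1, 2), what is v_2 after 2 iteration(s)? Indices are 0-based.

v_0 = (1, -1, 2).
v_1 = A·v_0 = (-1, -1, 8).
v_2 = A·v_1 = (13, 13, 30).

v_2 = (13, 13, 30)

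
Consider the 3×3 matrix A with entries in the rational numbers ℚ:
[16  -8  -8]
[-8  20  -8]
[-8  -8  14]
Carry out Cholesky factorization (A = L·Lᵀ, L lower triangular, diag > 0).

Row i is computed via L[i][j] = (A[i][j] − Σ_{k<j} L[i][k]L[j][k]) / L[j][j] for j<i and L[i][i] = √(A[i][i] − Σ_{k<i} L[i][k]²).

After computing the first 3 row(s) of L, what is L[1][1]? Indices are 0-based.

Step 1: L[0][0] = √(16) = 4.
  L[1][0] = (-8) / L[0][0] = -2.
Step 2: L[1][1] = √(16) = 4.
  L[2][0] = (-8) / L[0][0] = -2.
  L[2][1] = (-12) / L[1][1] = -3.
Step 3: L[2][2] = √(1) = 1.

L[1][1] = 4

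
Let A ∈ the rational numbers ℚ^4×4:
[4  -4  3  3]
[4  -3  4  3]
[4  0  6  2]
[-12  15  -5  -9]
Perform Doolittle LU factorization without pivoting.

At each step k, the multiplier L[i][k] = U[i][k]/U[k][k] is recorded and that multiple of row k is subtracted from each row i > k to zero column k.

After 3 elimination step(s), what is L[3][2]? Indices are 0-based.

L[3][2] = -1

Step 1: pivot at (0,0) is 4.
  row1 ← row1 − (1)·row0  ⇒  L[1][0]=1, U row1=(0, 1, 1, 0)
  row2 ← row2 − (1)·row0  ⇒  L[2][0]=1, U row2=(0, 4, 3, -1)
  row3 ← row3 − (-3)·row0  ⇒  L[3][0]=-3, U row3=(0, 3, 4, 0)
Step 2: pivot at (1,1) is 1.
  row2 ← row2 − (4)·row1  ⇒  L[2][1]=4, U row2=(0, 0, -1, -1)
  row3 ← row3 − (3)·row1  ⇒  L[3][1]=3, U row3=(0, 0, 1, 0)
Step 3: pivot at (2,2) is -1.
  row3 ← row3 − (-1)·row2  ⇒  L[3][2]=-1, U row3=(0, 0, 0, -1)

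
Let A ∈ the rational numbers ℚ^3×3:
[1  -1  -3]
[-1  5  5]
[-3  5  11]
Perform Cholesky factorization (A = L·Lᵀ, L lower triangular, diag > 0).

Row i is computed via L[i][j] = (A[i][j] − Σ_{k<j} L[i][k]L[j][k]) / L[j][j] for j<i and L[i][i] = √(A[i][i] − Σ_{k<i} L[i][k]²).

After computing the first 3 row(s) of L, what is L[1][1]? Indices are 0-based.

Step 1: L[0][0] = √(1) = 1.
  L[1][0] = (-1) / L[0][0] = -1.
Step 2: L[1][1] = √(4) = 2.
  L[2][0] = (-3) / L[0][0] = -3.
  L[2][1] = (2) / L[1][1] = 1.
Step 3: L[2][2] = √(1) = 1.

L[1][1] = 2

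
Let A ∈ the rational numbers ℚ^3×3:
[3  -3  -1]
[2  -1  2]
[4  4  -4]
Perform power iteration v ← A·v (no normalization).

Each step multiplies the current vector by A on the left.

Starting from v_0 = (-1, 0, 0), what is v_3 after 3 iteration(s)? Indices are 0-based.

v_0 = (-1, 0, 0).
v_1 = A·v_0 = (-3, -2, -4).
v_2 = A·v_1 = (1, -12, -4).
v_3 = A·v_2 = (43, 6, -28).

v_3 = (43, 6, -28)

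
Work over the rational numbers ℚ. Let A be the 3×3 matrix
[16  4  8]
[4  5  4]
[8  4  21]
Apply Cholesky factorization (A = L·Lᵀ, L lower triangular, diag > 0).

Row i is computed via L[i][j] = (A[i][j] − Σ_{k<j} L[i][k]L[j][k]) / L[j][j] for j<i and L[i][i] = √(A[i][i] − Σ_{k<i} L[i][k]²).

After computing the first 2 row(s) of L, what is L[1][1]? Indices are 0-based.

Step 1: L[0][0] = √(16) = 4.
  L[1][0] = (4) / L[0][0] = 1.
Step 2: L[1][1] = √(4) = 2.

L[1][1] = 2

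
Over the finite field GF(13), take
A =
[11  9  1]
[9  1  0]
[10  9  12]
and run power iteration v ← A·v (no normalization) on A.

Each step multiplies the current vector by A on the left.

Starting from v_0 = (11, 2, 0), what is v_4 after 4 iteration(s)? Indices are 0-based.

v_4 = (7, 7, 8)

v_0 = (11, 2, 0).
v_1 = A·v_0 = (9, 10, 11).
v_2 = A·v_1 = (5, 0, 0).
v_3 = A·v_2 = (3, 6, 11).
v_4 = A·v_3 = (7, 7, 8).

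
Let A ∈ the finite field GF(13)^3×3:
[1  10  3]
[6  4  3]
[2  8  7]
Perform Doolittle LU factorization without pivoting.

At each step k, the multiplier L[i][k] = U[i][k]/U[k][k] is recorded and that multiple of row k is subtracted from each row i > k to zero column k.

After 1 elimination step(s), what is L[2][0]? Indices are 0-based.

k=0: U[0][0]=1
  eliminate (1,0): mult=6, new row 1: (0, 9, 11); set L[1][0]=6
  eliminate (2,0): mult=2, new row 2: (0, 1, 1); set L[2][0]=2

L[2][0] = 2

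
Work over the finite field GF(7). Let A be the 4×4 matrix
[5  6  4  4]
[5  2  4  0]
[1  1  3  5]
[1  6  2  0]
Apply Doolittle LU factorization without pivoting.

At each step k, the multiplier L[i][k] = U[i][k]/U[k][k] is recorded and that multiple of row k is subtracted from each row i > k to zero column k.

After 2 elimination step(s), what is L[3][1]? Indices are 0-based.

Step 1: pivot at (0,0) is 5.
  row1 ← row1 − (1)·row0  ⇒  L[1][0]=1, U row1=(0, 3, 0, 3)
  row2 ← row2 − (3)·row0  ⇒  L[2][0]=3, U row2=(0, 4, 5, 0)
  row3 ← row3 − (3)·row0  ⇒  L[3][0]=3, U row3=(0, 2, 4, 2)
Step 2: pivot at (1,1) is 3.
  row2 ← row2 − (6)·row1  ⇒  L[2][1]=6, U row2=(0, 0, 5, 3)
  row3 ← row3 − (3)·row1  ⇒  L[3][1]=3, U row3=(0, 0, 4, 0)

L[3][1] = 3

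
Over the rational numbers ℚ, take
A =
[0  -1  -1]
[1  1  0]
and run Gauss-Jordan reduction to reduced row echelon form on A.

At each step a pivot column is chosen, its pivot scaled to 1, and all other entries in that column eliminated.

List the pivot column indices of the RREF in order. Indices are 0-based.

[1] R0 <-> R1
[1] R0 /= 1  ⇒  (1, 1, 0)
[2] R1 /= -1  ⇒  (0, 1, 1)
     R0 -= 1·R1  ⇒  (1, 0, -1)

pivot columns: 0, 1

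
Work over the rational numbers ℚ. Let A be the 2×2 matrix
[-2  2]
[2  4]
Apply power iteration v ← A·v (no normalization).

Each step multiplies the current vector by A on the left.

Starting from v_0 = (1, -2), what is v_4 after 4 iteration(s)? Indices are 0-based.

v_0 = (1, -2).
v_1 = A·v_0 = (-6, -6).
v_2 = A·v_1 = (0, -36).
v_3 = A·v_2 = (-72, -144).
v_4 = A·v_3 = (-144, -720).

v_4 = (-144, -720)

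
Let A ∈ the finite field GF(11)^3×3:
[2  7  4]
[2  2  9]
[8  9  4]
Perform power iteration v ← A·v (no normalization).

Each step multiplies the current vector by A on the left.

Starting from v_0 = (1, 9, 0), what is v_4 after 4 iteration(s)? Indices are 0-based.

v_4 = (10, 8, 0)

v_0 = (1, 9, 0).
v_1 = A·v_0 = (10, 9, 1).
v_2 = A·v_1 = (10, 3, 0).
v_3 = A·v_2 = (8, 4, 8).
v_4 = A·v_3 = (10, 8, 0).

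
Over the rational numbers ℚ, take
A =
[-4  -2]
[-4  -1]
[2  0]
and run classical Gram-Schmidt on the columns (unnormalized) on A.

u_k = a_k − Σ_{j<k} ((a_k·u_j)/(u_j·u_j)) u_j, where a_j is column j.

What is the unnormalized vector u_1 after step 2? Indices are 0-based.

u_1 = (-2/3, 1/3, -2/3)

Step 1: u_0 = a_0 = (-4, -4, 2).
Step 2: u_1 = a_1 − (1/3)·u_0 = (-2/3, 1/3, -2/3).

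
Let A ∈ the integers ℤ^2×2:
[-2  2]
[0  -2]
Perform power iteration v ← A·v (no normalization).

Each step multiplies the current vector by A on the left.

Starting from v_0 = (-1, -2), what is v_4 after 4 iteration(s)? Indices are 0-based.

v_4 = (112, -32)

v_0 = (-1, -2).
v_1 = A·v_0 = (-2, 4).
v_2 = A·v_1 = (12, -8).
v_3 = A·v_2 = (-40, 16).
v_4 = A·v_3 = (112, -32).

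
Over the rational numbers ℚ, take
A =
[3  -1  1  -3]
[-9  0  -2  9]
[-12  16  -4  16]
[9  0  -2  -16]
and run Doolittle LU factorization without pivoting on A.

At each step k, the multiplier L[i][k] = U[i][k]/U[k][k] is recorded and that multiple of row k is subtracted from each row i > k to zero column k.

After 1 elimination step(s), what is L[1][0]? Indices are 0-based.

L[1][0] = -3

[col 0] pivot 3
  R1 -= -3*R0 → (0, -3, 1, 0)  (L[1][0] := -3)
  R2 -= -4*R0 → (0, 12, 0, 4)  (L[2][0] := -4)
  R3 -= 3*R0 → (0, 3, -5, -7)  (L[3][0] := 3)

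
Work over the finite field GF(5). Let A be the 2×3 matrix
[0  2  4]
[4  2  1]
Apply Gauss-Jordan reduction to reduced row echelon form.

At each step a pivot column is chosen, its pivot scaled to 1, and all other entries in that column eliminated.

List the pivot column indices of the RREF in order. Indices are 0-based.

pivot columns: 0, 1

step 1: exchange rows 0,1
step 1: normalize row 0 (÷4) = (1, 3, 4)
step 2: normalize row 1 (÷2) = (0, 1, 2)
  row 0: subtract 3×row1 = (1, 0, 3)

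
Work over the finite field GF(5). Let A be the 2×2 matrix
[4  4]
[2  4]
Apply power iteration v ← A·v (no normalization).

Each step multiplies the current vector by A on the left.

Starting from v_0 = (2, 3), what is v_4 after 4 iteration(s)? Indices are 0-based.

v_0 = (2, 3).
v_1 = A·v_0 = (0, 1).
v_2 = A·v_1 = (4, 4).
v_3 = A·v_2 = (2, 4).
v_4 = A·v_3 = (4, 0).

v_4 = (4, 0)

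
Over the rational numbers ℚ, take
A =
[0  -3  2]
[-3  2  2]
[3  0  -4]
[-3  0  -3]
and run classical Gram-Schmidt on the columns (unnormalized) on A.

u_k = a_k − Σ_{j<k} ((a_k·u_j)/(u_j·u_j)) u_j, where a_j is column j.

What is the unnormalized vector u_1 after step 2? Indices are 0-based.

Step 1: u_0 = a_0 = (0, -3, 3, -3).
Step 2: u_1 = a_1 − (-2/9)·u_0 = (-3, 4/3, 2/3, -2/3).

u_1 = (-3, 4/3, 2/3, -2/3)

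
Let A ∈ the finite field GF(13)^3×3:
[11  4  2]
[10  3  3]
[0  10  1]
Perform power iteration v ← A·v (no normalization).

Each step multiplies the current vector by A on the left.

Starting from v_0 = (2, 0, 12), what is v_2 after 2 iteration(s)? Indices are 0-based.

v_0 = (2, 0, 12).
v_1 = A·v_0 = (7, 4, 12).
v_2 = A·v_1 = (0, 1, 0).

v_2 = (0, 1, 0)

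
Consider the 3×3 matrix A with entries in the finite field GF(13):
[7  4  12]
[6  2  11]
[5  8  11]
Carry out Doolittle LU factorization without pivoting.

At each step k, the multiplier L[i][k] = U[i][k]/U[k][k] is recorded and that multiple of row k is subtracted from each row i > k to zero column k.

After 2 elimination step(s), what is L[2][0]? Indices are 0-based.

k=0: U[0][0]=7
  eliminate (1,0): mult=12, new row 1: (0, 6, 10); set L[1][0]=12
  eliminate (2,0): mult=10, new row 2: (0, 7, 8); set L[2][0]=10
k=1: U[1][1]=6
  eliminate (2,1): mult=12, new row 2: (0, 0, 5); set L[2][1]=12

L[2][0] = 10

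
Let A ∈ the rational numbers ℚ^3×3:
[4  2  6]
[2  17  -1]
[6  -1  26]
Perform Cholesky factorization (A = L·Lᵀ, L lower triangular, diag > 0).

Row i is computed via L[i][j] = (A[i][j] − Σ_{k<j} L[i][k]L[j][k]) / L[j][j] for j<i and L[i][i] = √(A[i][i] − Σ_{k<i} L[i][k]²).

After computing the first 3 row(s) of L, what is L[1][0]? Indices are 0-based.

L[1][0] = 1

Step 1: L[0][0] = √(4) = 2.
  L[1][0] = (2) / L[0][0] = 1.
Step 2: L[1][1] = √(16) = 4.
  L[2][0] = (6) / L[0][0] = 3.
  L[2][1] = (-4) / L[1][1] = -1.
Step 3: L[2][2] = √(16) = 4.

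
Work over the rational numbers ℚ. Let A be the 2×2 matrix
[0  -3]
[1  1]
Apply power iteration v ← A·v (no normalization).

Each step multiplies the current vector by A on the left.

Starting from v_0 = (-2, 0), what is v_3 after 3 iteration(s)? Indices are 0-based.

v_3 = (6, 4)

v_0 = (-2, 0).
v_1 = A·v_0 = (0, -2).
v_2 = A·v_1 = (6, -2).
v_3 = A·v_2 = (6, 4).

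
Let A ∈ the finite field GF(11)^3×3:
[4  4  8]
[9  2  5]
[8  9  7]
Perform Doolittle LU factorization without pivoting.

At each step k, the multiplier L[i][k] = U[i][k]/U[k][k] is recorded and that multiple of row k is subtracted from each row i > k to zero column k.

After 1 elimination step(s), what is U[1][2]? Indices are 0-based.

U[1][2] = 9

[col 0] pivot 4
  R1 -= 5*R0 → (0, 4, 9)  (L[1][0] := 5)
  R2 -= 2*R0 → (0, 1, 2)  (L[2][0] := 2)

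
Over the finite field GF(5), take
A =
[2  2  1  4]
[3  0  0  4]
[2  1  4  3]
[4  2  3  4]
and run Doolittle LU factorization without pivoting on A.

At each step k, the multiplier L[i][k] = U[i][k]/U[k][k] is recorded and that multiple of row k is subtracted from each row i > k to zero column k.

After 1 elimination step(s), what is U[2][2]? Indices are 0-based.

[col 0] pivot 2
  R1 -= 4*R0 → (0, 2, 1, 3)  (L[1][0] := 4)
  R2 -= 1*R0 → (0, 4, 3, 4)  (L[2][0] := 1)
  R3 -= 2*R0 → (0, 3, 1, 1)  (L[3][0] := 2)

U[2][2] = 3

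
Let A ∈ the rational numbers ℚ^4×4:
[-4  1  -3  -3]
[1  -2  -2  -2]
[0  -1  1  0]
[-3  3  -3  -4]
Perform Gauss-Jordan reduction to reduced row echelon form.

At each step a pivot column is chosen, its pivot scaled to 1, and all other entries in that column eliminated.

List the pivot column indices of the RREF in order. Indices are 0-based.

[1] R0 /= -4  ⇒  (1, -1/4, 3/4, 3/4)
     R1 -= 1·R0  ⇒  (0, -7/4, -11/4, -11/4)
     R3 -= -3·R0  ⇒  (0, 9/4, -3/4, -7/4)
[2] R1 /= -7/4  ⇒  (0, 1, 11/7, 11/7)
     R0 -= -1/4·R1  ⇒  (1, 0, 8/7, 8/7)
     R2 -= -1·R1  ⇒  (0, 0, 18/7, 11/7)
     R3 -= 9/4·R1  ⇒  (0, 0, -30/7, -37/7)
[3] R2 /= 18/7  ⇒  (0, 0, 1, 11/18)
     R0 -= 8/7·R2  ⇒  (1, 0, 0, 4/9)
     R1 -= 11/7·R2  ⇒  (0, 1, 0, 11/18)
     R3 -= -30/7·R2  ⇒  (0, 0, 0, -8/3)
[4] R3 /= -8/3  ⇒  (0, 0, 0, 1)
     R0 -= 4/9·R3  ⇒  (1, 0, 0, 0)
     R1 -= 11/18·R3  ⇒  (0, 1, 0, 0)
     R2 -= 11/18·R3  ⇒  (0, 0, 1, 0)

pivot columns: 0, 1, 2, 3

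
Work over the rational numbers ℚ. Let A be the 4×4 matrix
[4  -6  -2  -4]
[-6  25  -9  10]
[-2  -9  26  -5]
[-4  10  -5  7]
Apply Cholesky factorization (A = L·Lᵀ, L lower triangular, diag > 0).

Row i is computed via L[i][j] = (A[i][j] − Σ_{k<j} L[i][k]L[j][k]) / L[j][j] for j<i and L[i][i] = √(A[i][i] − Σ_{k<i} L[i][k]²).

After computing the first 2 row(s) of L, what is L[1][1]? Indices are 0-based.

L[1][1] = 4

Step 1: L[0][0] = √(4) = 2.
  L[1][0] = (-6) / L[0][0] = -3.
Step 2: L[1][1] = √(16) = 4.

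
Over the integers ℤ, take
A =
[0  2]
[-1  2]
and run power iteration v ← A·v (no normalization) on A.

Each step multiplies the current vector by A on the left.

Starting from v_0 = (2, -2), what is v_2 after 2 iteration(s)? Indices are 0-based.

v_2 = (-12, -8)

v_0 = (2, -2).
v_1 = A·v_0 = (-4, -6).
v_2 = A·v_1 = (-12, -8).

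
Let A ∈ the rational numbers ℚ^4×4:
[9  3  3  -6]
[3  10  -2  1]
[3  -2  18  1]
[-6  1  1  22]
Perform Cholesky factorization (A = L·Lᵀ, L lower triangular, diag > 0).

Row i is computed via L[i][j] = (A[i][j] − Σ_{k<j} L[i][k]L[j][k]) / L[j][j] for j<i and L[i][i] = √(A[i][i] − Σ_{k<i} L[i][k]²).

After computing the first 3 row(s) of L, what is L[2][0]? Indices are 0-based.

L[2][0] = 1

Step 1: L[0][0] = √(9) = 3.
  L[1][0] = (3) / L[0][0] = 1.
Step 2: L[1][1] = √(9) = 3.
  L[2][0] = (3) / L[0][0] = 1.
  L[2][1] = (-3) / L[1][1] = -1.
Step 3: L[2][2] = √(16) = 4.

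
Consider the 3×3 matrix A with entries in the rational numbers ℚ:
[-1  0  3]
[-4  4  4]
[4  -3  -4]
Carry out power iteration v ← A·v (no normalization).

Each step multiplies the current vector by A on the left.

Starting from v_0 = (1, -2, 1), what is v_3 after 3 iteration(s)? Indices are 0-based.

v_0 = (1, -2, 1).
v_1 = A·v_0 = (2, -8, 6).
v_2 = A·v_1 = (16, -16, 8).
v_3 = A·v_2 = (8, -96, 80).

v_3 = (8, -96, 80)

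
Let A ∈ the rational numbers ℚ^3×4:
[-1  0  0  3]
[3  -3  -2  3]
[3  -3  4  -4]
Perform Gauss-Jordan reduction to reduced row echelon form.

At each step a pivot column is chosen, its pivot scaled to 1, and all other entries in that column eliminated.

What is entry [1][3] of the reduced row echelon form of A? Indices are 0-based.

M[1][3] = -29/9

step 1: normalize row 0 (÷-1) = (1, 0, 0, -3)
  row 1: subtract 3×row0 = (0, -3, -2, 12)
  row 2: subtract 3×row0 = (0, -3, 4, 5)
step 2: normalize row 1 (÷-3) = (0, 1, 2/3, -4)
  row 2: subtract -3×row1 = (0, 0, 6, -7)
step 3: normalize row 2 (÷6) = (0, 0, 1, -7/6)
  row 1: subtract 2/3×row2 = (0, 1, 0, -29/9)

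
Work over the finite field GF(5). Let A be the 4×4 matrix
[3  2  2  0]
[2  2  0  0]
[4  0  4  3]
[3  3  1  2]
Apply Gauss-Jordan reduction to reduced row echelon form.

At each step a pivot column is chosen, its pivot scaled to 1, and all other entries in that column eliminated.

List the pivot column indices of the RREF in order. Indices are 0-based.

pivot columns: 0, 1, 2, 3

step 1: normalize row 0 (÷3) = (1, 4, 4, 0)
  row 1: subtract 2×row0 = (0, 4, 2, 0)
  row 2: subtract 4×row0 = (0, 4, 3, 3)
  row 3: subtract 3×row0 = (0, 1, 4, 2)
step 2: normalize row 1 (÷4) = (0, 1, 3, 0)
  row 0: subtract 4×row1 = (1, 0, 2, 0)
  row 2: subtract 4×row1 = (0, 0, 1, 3)
  row 3: subtract 1×row1 = (0, 0, 1, 2)
step 3: normalize row 2 (÷1) = (0, 0, 1, 3)
  row 0: subtract 2×row2 = (1, 0, 0, 4)
  row 1: subtract 3×row2 = (0, 1, 0, 1)
  row 3: subtract 1×row2 = (0, 0, 0, 4)
step 4: normalize row 3 (÷4) = (0, 0, 0, 1)
  row 0: subtract 4×row3 = (1, 0, 0, 0)
  row 1: subtract 1×row3 = (0, 1, 0, 0)
  row 2: subtract 3×row3 = (0, 0, 1, 0)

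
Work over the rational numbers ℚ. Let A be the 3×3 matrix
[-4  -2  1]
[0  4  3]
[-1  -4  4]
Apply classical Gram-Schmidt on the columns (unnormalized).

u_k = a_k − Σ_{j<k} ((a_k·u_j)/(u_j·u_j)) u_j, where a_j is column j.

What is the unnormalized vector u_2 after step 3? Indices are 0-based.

Step 1: u_0 = a_0 = (-4, 0, -1).
Step 2: u_1 = a_1 − (12/17)·u_0 = (14/17, 4, -56/17).
Step 3: u_2 = a_2 − (-8/17)·u_0 − (-1/78)·u_1 = (-34/39, 119/39, 136/39).

u_2 = (-34/39, 119/39, 136/39)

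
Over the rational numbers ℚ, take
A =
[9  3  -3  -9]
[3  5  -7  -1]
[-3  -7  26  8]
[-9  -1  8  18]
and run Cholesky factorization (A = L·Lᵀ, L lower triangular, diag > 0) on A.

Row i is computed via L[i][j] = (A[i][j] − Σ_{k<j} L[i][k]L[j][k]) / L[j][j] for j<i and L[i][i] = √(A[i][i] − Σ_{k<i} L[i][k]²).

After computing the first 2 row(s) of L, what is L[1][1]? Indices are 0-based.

L[1][1] = 2

Step 1: L[0][0] = √(9) = 3.
  L[1][0] = (3) / L[0][0] = 1.
Step 2: L[1][1] = √(4) = 2.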